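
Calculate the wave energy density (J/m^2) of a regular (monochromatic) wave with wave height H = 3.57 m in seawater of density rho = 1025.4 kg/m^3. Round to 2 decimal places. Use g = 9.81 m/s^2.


E = (1/8) * rho * g * H^2
E = (1/8) * 1025.4 * 9.81 * 3.57^2
E = 0.125 * 1025.4 * 9.81 * 12.7449
E = 16025.40 J/m^2

16025.40


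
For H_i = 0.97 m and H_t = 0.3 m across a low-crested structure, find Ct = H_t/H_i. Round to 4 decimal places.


Ct = H_t / H_i
Ct = 0.3 / 0.97
Ct = 0.3093

0.3093


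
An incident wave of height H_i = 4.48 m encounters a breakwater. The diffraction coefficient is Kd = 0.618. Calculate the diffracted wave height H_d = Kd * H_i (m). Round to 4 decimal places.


H_d = Kd * H_i
H_d = 0.618 * 4.48
H_d = 2.7686 m

2.7686


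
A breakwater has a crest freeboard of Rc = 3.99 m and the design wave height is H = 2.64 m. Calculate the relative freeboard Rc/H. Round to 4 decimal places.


Relative freeboard = Rc / H
= 3.99 / 2.64
= 1.5114

1.5114


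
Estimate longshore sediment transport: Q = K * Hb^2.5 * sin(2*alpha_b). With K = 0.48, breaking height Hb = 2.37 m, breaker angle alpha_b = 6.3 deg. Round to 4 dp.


Q = K * Hb^2.5 * sin(2 * alpha_b)
Hb^2.5 = 2.37^2.5 = 8.647108
sin(2 * 6.3) = sin(12.6) = 0.218143
Q = 0.48 * 8.647108 * 0.218143
Q = 0.9054 m^3/s

0.9054


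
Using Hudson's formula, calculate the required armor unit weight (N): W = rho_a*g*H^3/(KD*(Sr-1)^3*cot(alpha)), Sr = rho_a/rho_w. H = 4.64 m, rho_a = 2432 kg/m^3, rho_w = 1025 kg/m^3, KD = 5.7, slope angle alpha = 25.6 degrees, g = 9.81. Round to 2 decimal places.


Sr = rho_a / rho_w = 2432 / 1025 = 2.372683
(Sr - 1) = 1.372683
(Sr - 1)^3 = 2.586489
cot(25.6) = 1 / tan(25.6) = 1 / 0.479120 = 2.087161
Numerator = 2432 * 9.81 * 4.64^3 = 2383342.8414
Denominator = 5.7 * 2.586489 * 2.087161 = 30.770992
W = 2383342.8414 / 30.770992
W = 77454.21 N

77454.21


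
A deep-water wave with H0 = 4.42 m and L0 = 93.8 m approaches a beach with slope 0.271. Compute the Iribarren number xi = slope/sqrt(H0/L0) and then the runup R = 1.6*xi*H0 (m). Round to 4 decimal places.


xi = slope / sqrt(H0/L0)
H0/L0 = 4.42/93.8 = 0.047122
sqrt(0.047122) = 0.217075
xi = 0.271 / 0.217075 = 1.248417
R = 1.6 * xi * H0 = 1.6 * 1.248417 * 4.42
R = 8.8288 m

8.8288


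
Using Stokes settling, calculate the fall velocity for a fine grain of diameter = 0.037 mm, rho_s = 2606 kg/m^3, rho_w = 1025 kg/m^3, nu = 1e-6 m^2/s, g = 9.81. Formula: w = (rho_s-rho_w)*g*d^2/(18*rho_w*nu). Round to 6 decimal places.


w = (rho_s - rho_w) * g * d^2 / (18 * rho_w * nu)
d = 0.037 mm = 0.000037 m
rho_s - rho_w = 2606 - 1025 = 1581
Numerator = 1581 * 9.81 * (0.000037)^2 = 0.000021232656
Denominator = 18 * 1025 * 1e-6 = 0.018450
w = 0.001151 m/s

0.001151


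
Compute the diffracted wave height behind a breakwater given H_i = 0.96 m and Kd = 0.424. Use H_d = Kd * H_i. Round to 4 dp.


H_d = Kd * H_i
H_d = 0.424 * 0.96
H_d = 0.4070 m

0.4070


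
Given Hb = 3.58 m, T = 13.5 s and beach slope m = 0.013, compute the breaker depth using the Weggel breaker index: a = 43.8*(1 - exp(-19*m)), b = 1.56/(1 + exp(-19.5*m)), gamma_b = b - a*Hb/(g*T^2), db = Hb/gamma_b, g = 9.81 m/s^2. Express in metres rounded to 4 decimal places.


a = 43.8 * (1 - exp(-19 * m))
exp(-19 * 0.013) = exp(-0.2470) = 0.781141
a = 43.8 * (1 - 0.781141) = 9.586038
b = 1.56 / (1 + exp(-19.5 * m))
exp(-19.5 * 0.013) = exp(-0.2535) = 0.776080
b = 1.56 / (1 + 0.776080) = 0.878339
Hb / (g * T^2) = 3.58 / (9.81 * 13.5^2) = 3.58 / 1787.8725 = 0.00200238
gamma_b = b - a * Hb/(g*T^2) = 0.878339 - 9.586038 * 0.00200238 = 0.859144
db = Hb / gamma_b = 3.58 / 0.859144
db = 4.1669 m

4.1669


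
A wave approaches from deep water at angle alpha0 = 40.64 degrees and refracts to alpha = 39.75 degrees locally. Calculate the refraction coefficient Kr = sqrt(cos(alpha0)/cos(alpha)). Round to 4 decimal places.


Kr = sqrt(cos(alpha0) / cos(alpha))
cos(40.64) = 0.758817
cos(39.75) = 0.768842
Kr = sqrt(0.758817 / 0.768842)
Kr = sqrt(0.986961)
Kr = 0.9935

0.9935


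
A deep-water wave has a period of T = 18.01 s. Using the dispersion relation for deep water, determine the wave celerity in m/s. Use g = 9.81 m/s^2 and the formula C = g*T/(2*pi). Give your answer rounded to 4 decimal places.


We use the deep-water celerity formula:
C = g * T / (2 * pi)
C = 9.81 * 18.01 / (2 * 3.14159...)
C = 176.678100 / 6.283185
C = 28.1192 m/s

28.1192


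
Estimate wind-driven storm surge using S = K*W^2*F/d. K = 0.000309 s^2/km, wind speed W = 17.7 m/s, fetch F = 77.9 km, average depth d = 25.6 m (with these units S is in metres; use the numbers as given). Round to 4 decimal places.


S = K * W^2 * F / d
W^2 = 17.7^2 = 313.29
S = 0.000309 * 313.29 * 77.9 / 25.6
Numerator = 0.000309 * 313.29 * 77.9 = 7.541235
S = 7.541235 / 25.6 = 0.2946 m

0.2946


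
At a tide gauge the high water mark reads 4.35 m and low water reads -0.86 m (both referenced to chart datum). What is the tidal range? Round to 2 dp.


Tidal range = High water - Low water
Tidal range = 4.35 - (-0.86)
Tidal range = 5.21 m

5.21


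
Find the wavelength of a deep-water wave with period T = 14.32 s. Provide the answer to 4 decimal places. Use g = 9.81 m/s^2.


L0 = g * T^2 / (2 * pi)
L0 = 9.81 * 14.32^2 / (2 * pi)
L0 = 9.81 * 205.0624 / 6.28319
L0 = 2011.6621 / 6.28319
L0 = 320.1660 m

320.1660


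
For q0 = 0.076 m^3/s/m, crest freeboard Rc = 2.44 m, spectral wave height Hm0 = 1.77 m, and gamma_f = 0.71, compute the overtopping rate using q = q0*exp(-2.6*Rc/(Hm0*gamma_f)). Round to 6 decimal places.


q = q0 * exp(-2.6 * Rc / (Hm0 * gamma_f))
Exponent = -2.6 * 2.44 / (1.77 * 0.71)
= -2.6 * 2.44 / 1.2567
= -5.048142
exp(-5.048142) = 0.006421
q = 0.076 * 0.006421
q = 0.000488 m^3/s/m

0.000488


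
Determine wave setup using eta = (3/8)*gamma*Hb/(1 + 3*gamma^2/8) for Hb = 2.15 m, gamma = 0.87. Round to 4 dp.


eta = (3/8) * gamma * Hb / (1 + 3*gamma^2/8)
Numerator = (3/8) * 0.87 * 2.15 = 0.701437
Denominator = 1 + 3*0.87^2/8 = 1 + 0.283838 = 1.283838
eta = 0.701437 / 1.283838
eta = 0.5464 m

0.5464


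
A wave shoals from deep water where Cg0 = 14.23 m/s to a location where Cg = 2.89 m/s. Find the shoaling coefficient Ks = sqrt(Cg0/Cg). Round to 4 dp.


Ks = sqrt(Cg0 / Cg)
Ks = sqrt(14.23 / 2.89)
Ks = sqrt(4.9239)
Ks = 2.2190

2.2190


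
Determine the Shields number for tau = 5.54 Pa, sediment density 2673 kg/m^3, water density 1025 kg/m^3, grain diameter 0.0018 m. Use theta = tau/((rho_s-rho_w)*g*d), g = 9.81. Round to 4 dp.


theta = tau / ((rho_s - rho_w) * g * d)
rho_s - rho_w = 2673 - 1025 = 1648
Denominator = 1648 * 9.81 * 0.0018 = 29.100384
theta = 5.54 / 29.100384
theta = 0.1904

0.1904


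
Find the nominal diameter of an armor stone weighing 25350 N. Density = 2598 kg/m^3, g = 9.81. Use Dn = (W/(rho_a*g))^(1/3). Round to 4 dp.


V = W / (rho_a * g)
V = 25350 / (2598 * 9.81)
V = 25350 / 25486.38
V = 0.994649 m^3
Dn = V^(1/3) = 0.994649^(1/3)
Dn = 0.9982 m

0.9982


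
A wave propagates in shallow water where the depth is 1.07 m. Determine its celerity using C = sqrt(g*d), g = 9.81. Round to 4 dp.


Using the shallow-water approximation:
C = sqrt(g * d) = sqrt(9.81 * 1.07)
C = sqrt(10.4967)
C = 3.2399 m/s

3.2399


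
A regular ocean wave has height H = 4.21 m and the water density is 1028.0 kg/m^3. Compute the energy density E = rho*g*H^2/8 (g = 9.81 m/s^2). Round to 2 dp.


E = (1/8) * rho * g * H^2
E = (1/8) * 1028.0 * 9.81 * 4.21^2
E = 0.125 * 1028.0 * 9.81 * 17.7241
E = 22342.73 J/m^2

22342.73


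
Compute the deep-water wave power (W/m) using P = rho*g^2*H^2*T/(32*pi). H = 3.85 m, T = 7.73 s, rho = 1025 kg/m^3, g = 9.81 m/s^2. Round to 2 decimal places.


P = rho * g^2 * H^2 * T / (32 * pi)
P = 1025 * 9.81^2 * 3.85^2 * 7.73 / (32 * pi)
P = 1025 * 96.2361 * 14.8225 * 7.73 / 100.53096
P = 112425.02 W/m

112425.02


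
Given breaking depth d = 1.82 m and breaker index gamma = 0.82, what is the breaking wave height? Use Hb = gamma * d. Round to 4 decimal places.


Hb = gamma * d
Hb = 0.82 * 1.82
Hb = 1.4924 m

1.4924


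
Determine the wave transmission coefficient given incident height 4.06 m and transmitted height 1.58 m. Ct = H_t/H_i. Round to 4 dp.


Ct = H_t / H_i
Ct = 1.58 / 4.06
Ct = 0.3892

0.3892


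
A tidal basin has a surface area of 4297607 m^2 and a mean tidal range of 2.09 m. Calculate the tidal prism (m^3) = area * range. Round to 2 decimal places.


Tidal prism = Area * Tidal range
P = 4297607 * 2.09
P = 8981998.63 m^3

8981998.63


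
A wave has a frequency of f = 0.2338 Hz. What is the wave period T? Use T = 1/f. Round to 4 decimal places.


T = 1 / f
T = 1 / 0.2338
T = 4.2772 s

4.2772


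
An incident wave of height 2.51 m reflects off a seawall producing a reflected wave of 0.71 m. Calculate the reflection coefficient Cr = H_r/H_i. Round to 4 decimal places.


Cr = H_r / H_i
Cr = 0.71 / 2.51
Cr = 0.2829

0.2829


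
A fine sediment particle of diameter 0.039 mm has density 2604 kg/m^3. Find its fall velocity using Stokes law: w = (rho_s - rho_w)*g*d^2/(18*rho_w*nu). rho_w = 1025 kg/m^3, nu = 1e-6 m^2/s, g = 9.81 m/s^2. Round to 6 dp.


w = (rho_s - rho_w) * g * d^2 / (18 * rho_w * nu)
d = 0.039 mm = 0.000039 m
rho_s - rho_w = 2604 - 1025 = 1579
Numerator = 1579 * 9.81 * (0.000039)^2 = 0.000023560275
Denominator = 18 * 1025 * 1e-6 = 0.018450
w = 0.001277 m/s

0.001277


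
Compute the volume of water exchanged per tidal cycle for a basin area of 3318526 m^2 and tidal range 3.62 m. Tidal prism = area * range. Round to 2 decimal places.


Tidal prism = Area * Tidal range
P = 3318526 * 3.62
P = 12013064.12 m^3

12013064.12


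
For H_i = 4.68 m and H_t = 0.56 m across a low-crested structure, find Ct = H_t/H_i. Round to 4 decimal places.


Ct = H_t / H_i
Ct = 0.56 / 4.68
Ct = 0.1197

0.1197


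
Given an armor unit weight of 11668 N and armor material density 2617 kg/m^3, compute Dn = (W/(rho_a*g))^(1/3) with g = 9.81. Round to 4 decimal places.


V = W / (rho_a * g)
V = 11668 / (2617 * 9.81)
V = 11668 / 25672.77
V = 0.454489 m^3
Dn = V^(1/3) = 0.454489^(1/3)
Dn = 0.7688 m

0.7688


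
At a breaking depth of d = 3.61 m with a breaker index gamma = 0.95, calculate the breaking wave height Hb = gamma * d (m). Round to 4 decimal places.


Hb = gamma * d
Hb = 0.95 * 3.61
Hb = 3.4295 m

3.4295


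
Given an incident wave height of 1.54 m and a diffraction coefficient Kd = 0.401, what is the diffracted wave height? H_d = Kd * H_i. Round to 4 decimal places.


H_d = Kd * H_i
H_d = 0.401 * 1.54
H_d = 0.6175 m

0.6175


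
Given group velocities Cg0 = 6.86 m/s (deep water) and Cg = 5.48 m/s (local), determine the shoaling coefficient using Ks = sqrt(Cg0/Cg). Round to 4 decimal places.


Ks = sqrt(Cg0 / Cg)
Ks = sqrt(6.86 / 5.48)
Ks = sqrt(1.2518)
Ks = 1.1188

1.1188


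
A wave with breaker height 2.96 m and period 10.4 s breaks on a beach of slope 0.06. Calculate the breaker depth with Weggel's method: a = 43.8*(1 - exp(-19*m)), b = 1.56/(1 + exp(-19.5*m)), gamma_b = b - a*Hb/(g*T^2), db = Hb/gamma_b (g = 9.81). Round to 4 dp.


a = 43.8 * (1 - exp(-19 * m))
exp(-19 * 0.06) = exp(-1.1400) = 0.319819
a = 43.8 * (1 - 0.319819) = 29.791927
b = 1.56 / (1 + exp(-19.5 * m))
exp(-19.5 * 0.06) = exp(-1.1700) = 0.310367
b = 1.56 / (1 + 0.310367) = 1.190506
Hb / (g * T^2) = 2.96 / (9.81 * 10.4^2) = 2.96 / 1061.0496 = 0.00278969
gamma_b = b - a * Hb/(g*T^2) = 1.190506 - 29.791927 * 0.00278969 = 1.107396
db = Hb / gamma_b = 2.96 / 1.107396
db = 2.6729 m

2.6729


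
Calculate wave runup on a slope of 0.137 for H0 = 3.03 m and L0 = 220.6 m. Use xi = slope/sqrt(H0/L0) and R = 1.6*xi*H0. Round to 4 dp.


xi = slope / sqrt(H0/L0)
H0/L0 = 3.03/220.6 = 0.013735
sqrt(0.013735) = 0.117198
xi = 0.137 / 0.117198 = 1.168966
R = 1.6 * xi * H0 = 1.6 * 1.168966 * 3.03
R = 5.6671 m

5.6671


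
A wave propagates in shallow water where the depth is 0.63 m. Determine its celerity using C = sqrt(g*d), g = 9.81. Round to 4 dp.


Using the shallow-water approximation:
C = sqrt(g * d) = sqrt(9.81 * 0.63)
C = sqrt(6.1803)
C = 2.4860 m/s

2.4860


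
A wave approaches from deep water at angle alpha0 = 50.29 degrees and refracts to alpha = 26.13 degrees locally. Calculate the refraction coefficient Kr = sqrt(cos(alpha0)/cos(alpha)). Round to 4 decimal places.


Kr = sqrt(cos(alpha0) / cos(alpha))
cos(50.29) = 0.638902
cos(26.13) = 0.897797
Kr = sqrt(0.638902 / 0.897797)
Kr = sqrt(0.711633)
Kr = 0.8436

0.8436


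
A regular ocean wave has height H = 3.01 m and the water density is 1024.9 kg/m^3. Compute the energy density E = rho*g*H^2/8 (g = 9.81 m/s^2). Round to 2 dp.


E = (1/8) * rho * g * H^2
E = (1/8) * 1024.9 * 9.81 * 3.01^2
E = 0.125 * 1024.9 * 9.81 * 9.0601
E = 11386.59 J/m^2

11386.59


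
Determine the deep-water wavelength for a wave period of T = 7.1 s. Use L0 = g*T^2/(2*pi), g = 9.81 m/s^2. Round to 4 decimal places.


L0 = g * T^2 / (2 * pi)
L0 = 9.81 * 7.1^2 / (2 * pi)
L0 = 9.81 * 50.4100 / 6.28319
L0 = 494.5221 / 6.28319
L0 = 78.7056 m

78.7056


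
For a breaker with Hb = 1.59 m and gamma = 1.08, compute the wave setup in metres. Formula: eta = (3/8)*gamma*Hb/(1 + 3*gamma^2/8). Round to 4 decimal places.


eta = (3/8) * gamma * Hb / (1 + 3*gamma^2/8)
Numerator = (3/8) * 1.08 * 1.59 = 0.643950
Denominator = 1 + 3*1.08^2/8 = 1 + 0.437400 = 1.437400
eta = 0.643950 / 1.437400
eta = 0.4480 m

0.4480


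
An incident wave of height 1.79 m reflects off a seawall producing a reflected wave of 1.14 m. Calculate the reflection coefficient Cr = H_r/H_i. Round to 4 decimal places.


Cr = H_r / H_i
Cr = 1.14 / 1.79
Cr = 0.6369

0.6369


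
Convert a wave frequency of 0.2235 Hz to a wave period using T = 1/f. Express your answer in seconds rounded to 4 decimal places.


T = 1 / f
T = 1 / 0.2235
T = 4.4743 s

4.4743


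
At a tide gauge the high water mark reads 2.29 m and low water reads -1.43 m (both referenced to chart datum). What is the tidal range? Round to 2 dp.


Tidal range = High water - Low water
Tidal range = 2.29 - (-1.43)
Tidal range = 3.72 m

3.72


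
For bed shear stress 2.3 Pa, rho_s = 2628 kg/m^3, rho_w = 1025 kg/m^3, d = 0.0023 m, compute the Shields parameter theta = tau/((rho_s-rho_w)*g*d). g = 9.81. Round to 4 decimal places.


theta = tau / ((rho_s - rho_w) * g * d)
rho_s - rho_w = 2628 - 1025 = 1603
Denominator = 1603 * 9.81 * 0.0023 = 36.168489
theta = 2.3 / 36.168489
theta = 0.0636

0.0636


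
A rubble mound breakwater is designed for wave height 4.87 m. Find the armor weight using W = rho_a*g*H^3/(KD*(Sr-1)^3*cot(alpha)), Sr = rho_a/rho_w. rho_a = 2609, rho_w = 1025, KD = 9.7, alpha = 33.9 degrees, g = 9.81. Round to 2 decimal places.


Sr = rho_a / rho_w = 2609 / 1025 = 2.545366
(Sr - 1) = 1.545366
(Sr - 1)^3 = 3.690574
cot(33.9) = 1 / tan(33.9) = 1 / 0.671972 = 1.488157
Numerator = 2609 * 9.81 * 4.87^3 = 2956173.8444
Denominator = 9.7 * 3.690574 * 1.488157 = 53.273891
W = 2956173.8444 / 53.273891
W = 55490.11 N

55490.11


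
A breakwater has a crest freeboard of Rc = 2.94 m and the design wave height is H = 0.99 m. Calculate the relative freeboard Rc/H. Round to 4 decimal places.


Relative freeboard = Rc / H
= 2.94 / 0.99
= 2.9697

2.9697


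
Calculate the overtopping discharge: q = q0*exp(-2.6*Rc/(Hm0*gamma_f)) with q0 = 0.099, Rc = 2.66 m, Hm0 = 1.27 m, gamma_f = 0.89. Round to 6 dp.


q = q0 * exp(-2.6 * Rc / (Hm0 * gamma_f))
Exponent = -2.6 * 2.66 / (1.27 * 0.89)
= -2.6 * 2.66 / 1.1303
= -6.118730
exp(-6.118730) = 0.002201
q = 0.099 * 0.002201
q = 0.000218 m^3/s/m

0.000218


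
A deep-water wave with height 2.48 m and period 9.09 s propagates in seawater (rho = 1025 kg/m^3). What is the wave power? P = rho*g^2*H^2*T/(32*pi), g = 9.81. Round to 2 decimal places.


P = rho * g^2 * H^2 * T / (32 * pi)
P = 1025 * 9.81^2 * 2.48^2 * 9.09 / (32 * pi)
P = 1025 * 96.2361 * 6.1504 * 9.09 / 100.53096
P = 54856.65 W/m

54856.65


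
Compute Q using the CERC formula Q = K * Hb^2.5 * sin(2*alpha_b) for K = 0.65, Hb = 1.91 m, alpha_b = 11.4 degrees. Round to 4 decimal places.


Q = K * Hb^2.5 * sin(2 * alpha_b)
Hb^2.5 = 1.91^2.5 = 5.041775
sin(2 * 11.4) = sin(22.8) = 0.387516
Q = 0.65 * 5.041775 * 0.387516
Q = 1.2699 m^3/s

1.2699


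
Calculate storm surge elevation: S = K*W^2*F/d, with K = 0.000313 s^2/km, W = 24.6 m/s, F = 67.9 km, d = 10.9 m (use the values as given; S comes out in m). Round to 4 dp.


S = K * W^2 * F / d
W^2 = 24.6^2 = 605.16
S = 0.000313 * 605.16 * 67.9 / 10.9
Numerator = 0.000313 * 605.16 * 67.9 = 12.861284
S = 12.861284 / 10.9 = 1.1799 m

1.1799


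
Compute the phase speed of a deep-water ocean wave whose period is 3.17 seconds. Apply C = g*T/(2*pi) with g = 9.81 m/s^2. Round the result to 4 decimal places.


We use the deep-water celerity formula:
C = g * T / (2 * pi)
C = 9.81 * 3.17 / (2 * 3.14159...)
C = 31.097700 / 6.283185
C = 4.9494 m/s

4.9494


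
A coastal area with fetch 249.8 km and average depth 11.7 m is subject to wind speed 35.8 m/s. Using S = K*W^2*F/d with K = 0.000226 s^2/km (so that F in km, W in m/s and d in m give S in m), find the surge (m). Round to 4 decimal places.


S = K * W^2 * F / d
W^2 = 35.8^2 = 1281.64
S = 0.000226 * 1281.64 * 249.8 / 11.7
Numerator = 0.000226 * 1281.64 * 249.8 = 72.354730
S = 72.354730 / 11.7 = 6.1842 m

6.1842


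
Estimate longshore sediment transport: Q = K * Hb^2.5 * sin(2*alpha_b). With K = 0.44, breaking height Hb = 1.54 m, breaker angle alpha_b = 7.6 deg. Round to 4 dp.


Q = K * Hb^2.5 * sin(2 * alpha_b)
Hb^2.5 = 1.54^2.5 = 2.943078
sin(2 * 7.6) = sin(15.2) = 0.262189
Q = 0.44 * 2.943078 * 0.262189
Q = 0.3395 m^3/s

0.3395


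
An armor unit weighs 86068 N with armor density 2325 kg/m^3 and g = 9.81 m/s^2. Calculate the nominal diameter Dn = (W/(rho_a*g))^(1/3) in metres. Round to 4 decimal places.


V = W / (rho_a * g)
V = 86068 / (2325 * 9.81)
V = 86068 / 22808.25
V = 3.773547 m^3
Dn = V^(1/3) = 3.773547^(1/3)
Dn = 1.5569 m

1.5569


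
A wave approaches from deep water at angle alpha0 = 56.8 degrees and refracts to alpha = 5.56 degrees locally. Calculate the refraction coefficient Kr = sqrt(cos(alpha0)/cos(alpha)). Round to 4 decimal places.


Kr = sqrt(cos(alpha0) / cos(alpha))
cos(56.8) = 0.547563
cos(5.56) = 0.995295
Kr = sqrt(0.547563 / 0.995295)
Kr = sqrt(0.550152)
Kr = 0.7417

0.7417


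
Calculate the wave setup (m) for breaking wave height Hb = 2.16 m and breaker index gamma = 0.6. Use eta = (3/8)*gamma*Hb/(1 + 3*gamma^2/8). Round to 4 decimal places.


eta = (3/8) * gamma * Hb / (1 + 3*gamma^2/8)
Numerator = (3/8) * 0.6 * 2.16 = 0.486000
Denominator = 1 + 3*0.6^2/8 = 1 + 0.135000 = 1.135000
eta = 0.486000 / 1.135000
eta = 0.4282 m

0.4282


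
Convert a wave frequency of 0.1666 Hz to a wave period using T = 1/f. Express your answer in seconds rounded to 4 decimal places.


T = 1 / f
T = 1 / 0.1666
T = 6.0024 s

6.0024


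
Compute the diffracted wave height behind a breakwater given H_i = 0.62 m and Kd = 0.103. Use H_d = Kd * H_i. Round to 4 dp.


H_d = Kd * H_i
H_d = 0.103 * 0.62
H_d = 0.0639 m

0.0639


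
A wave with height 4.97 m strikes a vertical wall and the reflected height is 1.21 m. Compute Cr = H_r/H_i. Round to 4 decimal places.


Cr = H_r / H_i
Cr = 1.21 / 4.97
Cr = 0.2435

0.2435


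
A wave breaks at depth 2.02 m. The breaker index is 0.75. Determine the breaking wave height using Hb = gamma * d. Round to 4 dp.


Hb = gamma * d
Hb = 0.75 * 2.02
Hb = 1.5150 m

1.5150


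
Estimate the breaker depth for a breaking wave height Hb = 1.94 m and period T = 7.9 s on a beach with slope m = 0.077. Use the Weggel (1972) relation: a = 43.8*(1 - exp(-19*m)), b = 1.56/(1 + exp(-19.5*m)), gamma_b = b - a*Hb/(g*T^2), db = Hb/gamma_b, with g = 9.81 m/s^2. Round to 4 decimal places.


a = 43.8 * (1 - exp(-19 * m))
exp(-19 * 0.077) = exp(-1.4630) = 0.231541
a = 43.8 * (1 - 0.231541) = 33.658521
b = 1.56 / (1 + exp(-19.5 * m))
exp(-19.5 * 0.077) = exp(-1.5015) = 0.222796
b = 1.56 / (1 + 0.222796) = 1.275765
Hb / (g * T^2) = 1.94 / (9.81 * 7.9^2) = 1.94 / 612.2421 = 0.00316868
gamma_b = b - a * Hb/(g*T^2) = 1.275765 - 33.658521 * 0.00316868 = 1.169112
db = Hb / gamma_b = 1.94 / 1.169112
db = 1.6594 m

1.6594


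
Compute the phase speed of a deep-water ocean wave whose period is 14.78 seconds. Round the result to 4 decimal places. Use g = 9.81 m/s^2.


We use the deep-water celerity formula:
C = g * T / (2 * pi)
C = 9.81 * 14.78 / (2 * 3.14159...)
C = 144.991800 / 6.283185
C = 23.0762 m/s

23.0762


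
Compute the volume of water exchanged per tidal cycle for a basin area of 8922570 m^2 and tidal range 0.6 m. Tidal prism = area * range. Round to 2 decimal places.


Tidal prism = Area * Tidal range
P = 8922570 * 0.6
P = 5353542.00 m^3

5353542.00


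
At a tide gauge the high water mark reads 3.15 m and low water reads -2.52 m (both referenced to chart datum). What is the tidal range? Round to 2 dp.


Tidal range = High water - Low water
Tidal range = 3.15 - (-2.52)
Tidal range = 5.67 m

5.67


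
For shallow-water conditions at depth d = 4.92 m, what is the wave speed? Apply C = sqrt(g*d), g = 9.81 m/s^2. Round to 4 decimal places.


Using the shallow-water approximation:
C = sqrt(g * d) = sqrt(9.81 * 4.92)
C = sqrt(48.2652)
C = 6.9473 m/s

6.9473


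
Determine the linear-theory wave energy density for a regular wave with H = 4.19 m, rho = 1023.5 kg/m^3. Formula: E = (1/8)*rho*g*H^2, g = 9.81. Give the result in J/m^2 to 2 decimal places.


E = (1/8) * rho * g * H^2
E = (1/8) * 1023.5 * 9.81 * 4.19^2
E = 0.125 * 1023.5 * 9.81 * 17.5561
E = 22034.08 J/m^2

22034.08


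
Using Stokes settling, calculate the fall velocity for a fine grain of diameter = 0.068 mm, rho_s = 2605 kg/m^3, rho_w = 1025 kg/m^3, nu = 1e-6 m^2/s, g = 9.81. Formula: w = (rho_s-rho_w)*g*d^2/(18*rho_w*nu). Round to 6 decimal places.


w = (rho_s - rho_w) * g * d^2 / (18 * rho_w * nu)
d = 0.068 mm = 0.000068 m
rho_s - rho_w = 2605 - 1025 = 1580
Numerator = 1580 * 9.81 * (0.000068)^2 = 0.000071671075
Denominator = 18 * 1025 * 1e-6 = 0.018450
w = 0.003885 m/s

0.003885


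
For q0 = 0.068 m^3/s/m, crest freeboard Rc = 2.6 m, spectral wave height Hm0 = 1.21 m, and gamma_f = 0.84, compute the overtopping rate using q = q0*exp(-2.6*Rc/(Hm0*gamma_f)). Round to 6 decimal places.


q = q0 * exp(-2.6 * Rc / (Hm0 * gamma_f))
Exponent = -2.6 * 2.6 / (1.21 * 0.84)
= -2.6 * 2.6 / 1.0164
= -6.650925
exp(-6.650925) = 0.001293
q = 0.068 * 0.001293
q = 0.000088 m^3/s/m

0.000088


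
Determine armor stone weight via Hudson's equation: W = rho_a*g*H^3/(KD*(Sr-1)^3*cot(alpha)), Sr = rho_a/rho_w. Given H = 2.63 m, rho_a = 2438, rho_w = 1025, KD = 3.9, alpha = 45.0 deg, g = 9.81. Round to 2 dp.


Sr = rho_a / rho_w = 2438 / 1025 = 2.378537
(Sr - 1) = 1.378537
(Sr - 1)^3 = 2.619720
cot(45.0) = 1 / tan(45.0) = 1 / 1.000000 = 1.000000
Numerator = 2438 * 9.81 * 2.63^3 = 435080.8358
Denominator = 3.9 * 2.619720 * 1.000000 = 10.216908
W = 435080.8358 / 10.216908
W = 42584.39 N

42584.39


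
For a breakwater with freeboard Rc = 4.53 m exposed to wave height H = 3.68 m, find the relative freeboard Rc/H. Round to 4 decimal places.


Relative freeboard = Rc / H
= 4.53 / 3.68
= 1.2310

1.2310


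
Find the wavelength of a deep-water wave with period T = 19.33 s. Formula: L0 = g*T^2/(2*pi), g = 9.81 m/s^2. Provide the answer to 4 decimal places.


L0 = g * T^2 / (2 * pi)
L0 = 9.81 * 19.33^2 / (2 * pi)
L0 = 9.81 * 373.6489 / 6.28319
L0 = 3665.4957 / 6.28319
L0 = 583.3818 m

583.3818


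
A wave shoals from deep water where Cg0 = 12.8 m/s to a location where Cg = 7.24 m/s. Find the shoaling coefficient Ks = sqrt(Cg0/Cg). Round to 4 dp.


Ks = sqrt(Cg0 / Cg)
Ks = sqrt(12.8 / 7.24)
Ks = sqrt(1.7680)
Ks = 1.3296

1.3296


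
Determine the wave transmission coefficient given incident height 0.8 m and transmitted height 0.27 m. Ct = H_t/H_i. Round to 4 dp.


Ct = H_t / H_i
Ct = 0.27 / 0.8
Ct = 0.3375

0.3375


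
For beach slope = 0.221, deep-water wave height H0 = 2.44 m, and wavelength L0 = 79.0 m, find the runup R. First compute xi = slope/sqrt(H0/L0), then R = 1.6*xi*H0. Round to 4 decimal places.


xi = slope / sqrt(H0/L0)
H0/L0 = 2.44/79.0 = 0.030886
sqrt(0.030886) = 0.175744
xi = 0.221 / 0.175744 = 1.257508
R = 1.6 * xi * H0 = 1.6 * 1.257508 * 2.44
R = 4.9093 m

4.9093


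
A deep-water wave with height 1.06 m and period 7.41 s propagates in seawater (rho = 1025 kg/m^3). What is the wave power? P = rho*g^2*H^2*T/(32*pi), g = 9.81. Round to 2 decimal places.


P = rho * g^2 * H^2 * T / (32 * pi)
P = 1025 * 9.81^2 * 1.06^2 * 7.41 / (32 * pi)
P = 1025 * 96.2361 * 1.1236 * 7.41 / 100.53096
P = 8169.43 W/m

8169.43


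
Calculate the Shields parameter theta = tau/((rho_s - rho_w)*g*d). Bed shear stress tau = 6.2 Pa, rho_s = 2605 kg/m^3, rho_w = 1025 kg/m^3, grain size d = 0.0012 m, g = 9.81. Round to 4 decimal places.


theta = tau / ((rho_s - rho_w) * g * d)
rho_s - rho_w = 2605 - 1025 = 1580
Denominator = 1580 * 9.81 * 0.0012 = 18.599760
theta = 6.2 / 18.599760
theta = 0.3333

0.3333


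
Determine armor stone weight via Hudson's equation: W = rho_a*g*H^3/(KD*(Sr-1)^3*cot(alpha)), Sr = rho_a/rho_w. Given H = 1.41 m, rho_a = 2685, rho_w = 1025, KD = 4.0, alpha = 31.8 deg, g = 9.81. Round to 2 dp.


Sr = rho_a / rho_w = 2685 / 1025 = 2.619512
(Sr - 1) = 1.619512
(Sr - 1)^3 = 4.247689
cot(31.8) = 1 / tan(31.8) = 1 / 0.620026 = 1.612835
Numerator = 2685 * 9.81 * 1.41^3 = 73836.4207
Denominator = 4.0 * 4.247689 * 1.612835 = 27.403281
W = 73836.4207 / 27.403281
W = 2694.44 N

2694.44


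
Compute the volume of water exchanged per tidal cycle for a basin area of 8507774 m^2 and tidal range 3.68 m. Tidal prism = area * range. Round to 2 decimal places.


Tidal prism = Area * Tidal range
P = 8507774 * 3.68
P = 31308608.32 m^3

31308608.32


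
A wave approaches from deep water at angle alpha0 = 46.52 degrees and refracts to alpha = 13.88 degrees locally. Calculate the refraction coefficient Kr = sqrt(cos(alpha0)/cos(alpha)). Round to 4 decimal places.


Kr = sqrt(cos(alpha0) / cos(alpha))
cos(46.52) = 0.688101
cos(13.88) = 0.970800
Kr = sqrt(0.688101 / 0.970800)
Kr = sqrt(0.708798)
Kr = 0.8419

0.8419


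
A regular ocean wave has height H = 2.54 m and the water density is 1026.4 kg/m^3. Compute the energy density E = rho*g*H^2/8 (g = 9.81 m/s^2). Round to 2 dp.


E = (1/8) * rho * g * H^2
E = (1/8) * 1026.4 * 9.81 * 2.54^2
E = 0.125 * 1026.4 * 9.81 * 6.4516
E = 8120.13 J/m^2

8120.13


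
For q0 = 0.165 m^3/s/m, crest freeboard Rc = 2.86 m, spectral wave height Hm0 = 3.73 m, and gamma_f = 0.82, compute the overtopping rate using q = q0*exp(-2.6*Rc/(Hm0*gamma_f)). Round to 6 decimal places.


q = q0 * exp(-2.6 * Rc / (Hm0 * gamma_f))
Exponent = -2.6 * 2.86 / (3.73 * 0.82)
= -2.6 * 2.86 / 3.0586
= -2.431178
exp(-2.431178) = 0.087933
q = 0.165 * 0.087933
q = 0.014509 m^3/s/m

0.014509


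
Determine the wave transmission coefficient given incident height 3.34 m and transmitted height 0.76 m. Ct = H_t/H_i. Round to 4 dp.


Ct = H_t / H_i
Ct = 0.76 / 3.34
Ct = 0.2275

0.2275


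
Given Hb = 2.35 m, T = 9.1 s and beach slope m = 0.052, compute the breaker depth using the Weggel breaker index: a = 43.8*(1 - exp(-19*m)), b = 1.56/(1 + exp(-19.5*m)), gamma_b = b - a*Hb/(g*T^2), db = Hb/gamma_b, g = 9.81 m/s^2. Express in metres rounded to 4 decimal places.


a = 43.8 * (1 - exp(-19 * m))
exp(-19 * 0.052) = exp(-0.9880) = 0.372321
a = 43.8 * (1 - 0.372321) = 27.492358
b = 1.56 / (1 + exp(-19.5 * m))
exp(-19.5 * 0.052) = exp(-1.0140) = 0.362765
b = 1.56 / (1 + 0.362765) = 1.144731
Hb / (g * T^2) = 2.35 / (9.81 * 9.1^2) = 2.35 / 812.3661 = 0.00289278
gamma_b = b - a * Hb/(g*T^2) = 1.144731 - 27.492358 * 0.00289278 = 1.065202
db = Hb / gamma_b = 2.35 / 1.065202
db = 2.2062 m

2.2062


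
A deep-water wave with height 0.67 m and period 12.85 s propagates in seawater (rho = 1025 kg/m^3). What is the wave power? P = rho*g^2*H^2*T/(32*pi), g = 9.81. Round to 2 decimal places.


P = rho * g^2 * H^2 * T / (32 * pi)
P = 1025 * 9.81^2 * 0.67^2 * 12.85 / (32 * pi)
P = 1025 * 96.2361 * 0.4489 * 12.85 / 100.53096
P = 5659.98 W/m

5659.98


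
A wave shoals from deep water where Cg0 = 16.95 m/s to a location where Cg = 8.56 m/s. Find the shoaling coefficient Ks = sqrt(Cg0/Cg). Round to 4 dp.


Ks = sqrt(Cg0 / Cg)
Ks = sqrt(16.95 / 8.56)
Ks = sqrt(1.9801)
Ks = 1.4072

1.4072


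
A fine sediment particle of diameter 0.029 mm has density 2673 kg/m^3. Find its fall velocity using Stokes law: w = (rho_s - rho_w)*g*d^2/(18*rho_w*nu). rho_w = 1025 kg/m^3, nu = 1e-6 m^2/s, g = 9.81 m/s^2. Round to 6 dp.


w = (rho_s - rho_w) * g * d^2 / (18 * rho_w * nu)
d = 0.029 mm = 0.000029 m
rho_s - rho_w = 2673 - 1025 = 1648
Numerator = 1648 * 9.81 * (0.000029)^2 = 0.000013596346
Denominator = 18 * 1025 * 1e-6 = 0.018450
w = 0.000737 m/s

0.000737


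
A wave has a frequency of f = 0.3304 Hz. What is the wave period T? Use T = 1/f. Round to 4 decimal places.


T = 1 / f
T = 1 / 0.3304
T = 3.0266 s

3.0266


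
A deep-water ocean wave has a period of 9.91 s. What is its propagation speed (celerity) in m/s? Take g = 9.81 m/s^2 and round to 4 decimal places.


We use the deep-water celerity formula:
C = g * T / (2 * pi)
C = 9.81 * 9.91 / (2 * 3.14159...)
C = 97.217100 / 6.283185
C = 15.4726 m/s

15.4726


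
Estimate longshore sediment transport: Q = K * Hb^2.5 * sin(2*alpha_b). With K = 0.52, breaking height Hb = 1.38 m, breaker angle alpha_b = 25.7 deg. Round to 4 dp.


Q = K * Hb^2.5 * sin(2 * alpha_b)
Hb^2.5 = 1.38^2.5 = 2.237163
sin(2 * 25.7) = sin(51.4) = 0.781520
Q = 0.52 * 2.237163 * 0.781520
Q = 0.9092 m^3/s

0.9092


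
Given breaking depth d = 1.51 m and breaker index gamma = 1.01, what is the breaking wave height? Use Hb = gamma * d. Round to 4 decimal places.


Hb = gamma * d
Hb = 1.01 * 1.51
Hb = 1.5251 m

1.5251


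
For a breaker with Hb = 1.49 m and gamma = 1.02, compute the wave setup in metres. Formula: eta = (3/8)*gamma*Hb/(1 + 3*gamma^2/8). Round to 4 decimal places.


eta = (3/8) * gamma * Hb / (1 + 3*gamma^2/8)
Numerator = (3/8) * 1.02 * 1.49 = 0.569925
Denominator = 1 + 3*1.02^2/8 = 1 + 0.390150 = 1.390150
eta = 0.569925 / 1.390150
eta = 0.4100 m

0.4100


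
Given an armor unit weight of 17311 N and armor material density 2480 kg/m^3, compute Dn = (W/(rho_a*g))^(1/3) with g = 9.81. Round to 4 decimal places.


V = W / (rho_a * g)
V = 17311 / (2480 * 9.81)
V = 17311 / 24328.80
V = 0.711544 m^3
Dn = V^(1/3) = 0.711544^(1/3)
Dn = 0.8928 m

0.8928


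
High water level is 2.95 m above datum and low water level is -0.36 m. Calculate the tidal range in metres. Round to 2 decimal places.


Tidal range = High water - Low water
Tidal range = 2.95 - (-0.36)
Tidal range = 3.31 m

3.31


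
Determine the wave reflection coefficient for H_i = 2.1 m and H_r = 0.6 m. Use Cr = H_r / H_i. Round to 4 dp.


Cr = H_r / H_i
Cr = 0.6 / 2.1
Cr = 0.2857

0.2857


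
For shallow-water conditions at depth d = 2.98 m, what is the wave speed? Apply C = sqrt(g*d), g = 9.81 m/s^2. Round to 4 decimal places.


Using the shallow-water approximation:
C = sqrt(g * d) = sqrt(9.81 * 2.98)
C = sqrt(29.2338)
C = 5.4068 m/s

5.4068


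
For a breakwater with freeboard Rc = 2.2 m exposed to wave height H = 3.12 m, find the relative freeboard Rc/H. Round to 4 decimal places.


Relative freeboard = Rc / H
= 2.2 / 3.12
= 0.7051

0.7051


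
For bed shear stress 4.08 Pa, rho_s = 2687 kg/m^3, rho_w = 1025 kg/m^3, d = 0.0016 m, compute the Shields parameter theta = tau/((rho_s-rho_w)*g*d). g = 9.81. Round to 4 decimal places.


theta = tau / ((rho_s - rho_w) * g * d)
rho_s - rho_w = 2687 - 1025 = 1662
Denominator = 1662 * 9.81 * 0.0016 = 26.086752
theta = 4.08 / 26.086752
theta = 0.1564

0.1564


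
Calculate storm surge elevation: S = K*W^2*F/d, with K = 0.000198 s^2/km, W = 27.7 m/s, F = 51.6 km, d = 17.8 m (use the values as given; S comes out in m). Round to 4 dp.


S = K * W^2 * F / d
W^2 = 27.7^2 = 767.29
S = 0.000198 * 767.29 * 51.6 / 17.8
Numerator = 0.000198 * 767.29 * 51.6 = 7.839248
S = 7.839248 / 17.8 = 0.4404 m

0.4404


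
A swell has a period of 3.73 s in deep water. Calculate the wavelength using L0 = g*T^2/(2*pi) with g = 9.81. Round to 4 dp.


L0 = g * T^2 / (2 * pi)
L0 = 9.81 * 3.73^2 / (2 * pi)
L0 = 9.81 * 13.9129 / 6.28319
L0 = 136.4855 / 6.28319
L0 = 21.7223 m

21.7223


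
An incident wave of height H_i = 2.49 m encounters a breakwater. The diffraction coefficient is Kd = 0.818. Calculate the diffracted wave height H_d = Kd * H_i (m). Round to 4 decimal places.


H_d = Kd * H_i
H_d = 0.818 * 2.49
H_d = 2.0368 m

2.0368


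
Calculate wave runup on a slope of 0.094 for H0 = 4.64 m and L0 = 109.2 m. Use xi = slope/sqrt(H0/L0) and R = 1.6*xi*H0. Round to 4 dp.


xi = slope / sqrt(H0/L0)
H0/L0 = 4.64/109.2 = 0.042491
sqrt(0.042491) = 0.206133
xi = 0.094 / 0.206133 = 0.456016
R = 1.6 * xi * H0 = 1.6 * 0.456016 * 4.64
R = 3.3855 m

3.3855


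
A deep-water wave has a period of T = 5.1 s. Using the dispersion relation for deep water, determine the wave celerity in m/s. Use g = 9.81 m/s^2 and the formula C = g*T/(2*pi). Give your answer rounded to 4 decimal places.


We use the deep-water celerity formula:
C = g * T / (2 * pi)
C = 9.81 * 5.1 / (2 * 3.14159...)
C = 50.031000 / 6.283185
C = 7.9627 m/s

7.9627


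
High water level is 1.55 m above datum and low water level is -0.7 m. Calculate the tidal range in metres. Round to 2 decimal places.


Tidal range = High water - Low water
Tidal range = 1.55 - (-0.7)
Tidal range = 2.25 m

2.25


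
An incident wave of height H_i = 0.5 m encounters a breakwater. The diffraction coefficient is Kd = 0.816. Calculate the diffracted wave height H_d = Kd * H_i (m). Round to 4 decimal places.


H_d = Kd * H_i
H_d = 0.816 * 0.5
H_d = 0.4080 m

0.4080


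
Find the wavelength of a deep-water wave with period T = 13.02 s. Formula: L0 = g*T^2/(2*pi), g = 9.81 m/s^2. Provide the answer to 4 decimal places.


L0 = g * T^2 / (2 * pi)
L0 = 9.81 * 13.02^2 / (2 * pi)
L0 = 9.81 * 169.5204 / 6.28319
L0 = 1662.9951 / 6.28319
L0 = 264.6739 m

264.6739


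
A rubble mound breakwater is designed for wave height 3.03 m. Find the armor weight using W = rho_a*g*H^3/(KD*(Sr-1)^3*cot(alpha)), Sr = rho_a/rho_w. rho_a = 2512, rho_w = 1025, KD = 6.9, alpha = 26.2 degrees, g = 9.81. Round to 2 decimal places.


Sr = rho_a / rho_w = 2512 / 1025 = 2.450732
(Sr - 1) = 1.450732
(Sr - 1)^3 = 3.053243
cot(26.2) = 1 / tan(26.2) = 1 / 0.492061 = 2.032268
Numerator = 2512 * 9.81 * 3.03^3 = 685514.3146
Denominator = 6.9 * 3.053243 * 2.032268 = 42.814557
W = 685514.3146 / 42.814557
W = 16011.24 N

16011.24


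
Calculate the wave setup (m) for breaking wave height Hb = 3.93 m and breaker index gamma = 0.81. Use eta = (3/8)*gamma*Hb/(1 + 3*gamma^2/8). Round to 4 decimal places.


eta = (3/8) * gamma * Hb / (1 + 3*gamma^2/8)
Numerator = (3/8) * 0.81 * 3.93 = 1.193738
Denominator = 1 + 3*0.81^2/8 = 1 + 0.246038 = 1.246038
eta = 1.193738 / 1.246038
eta = 0.9580 m

0.9580


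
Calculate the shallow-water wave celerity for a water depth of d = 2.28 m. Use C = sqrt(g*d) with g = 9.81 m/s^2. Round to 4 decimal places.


Using the shallow-water approximation:
C = sqrt(g * d) = sqrt(9.81 * 2.28)
C = sqrt(22.3668)
C = 4.7294 m/s

4.7294


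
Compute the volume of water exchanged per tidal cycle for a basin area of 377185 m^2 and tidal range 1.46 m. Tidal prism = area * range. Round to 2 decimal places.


Tidal prism = Area * Tidal range
P = 377185 * 1.46
P = 550690.10 m^3

550690.10


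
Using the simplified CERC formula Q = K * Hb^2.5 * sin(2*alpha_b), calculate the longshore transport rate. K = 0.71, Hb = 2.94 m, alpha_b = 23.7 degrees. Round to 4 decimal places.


Q = K * Hb^2.5 * sin(2 * alpha_b)
Hb^2.5 = 2.94^2.5 = 14.820687
sin(2 * 23.7) = sin(47.4) = 0.736097
Q = 0.71 * 14.820687 * 0.736097
Q = 7.7457 m^3/s

7.7457


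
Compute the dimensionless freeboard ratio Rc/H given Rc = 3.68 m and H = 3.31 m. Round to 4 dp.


Relative freeboard = Rc / H
= 3.68 / 3.31
= 1.1118

1.1118


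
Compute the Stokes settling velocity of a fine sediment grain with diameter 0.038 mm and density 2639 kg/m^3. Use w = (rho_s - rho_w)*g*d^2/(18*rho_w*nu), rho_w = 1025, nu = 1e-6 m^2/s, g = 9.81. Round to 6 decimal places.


w = (rho_s - rho_w) * g * d^2 / (18 * rho_w * nu)
d = 0.038 mm = 0.000038 m
rho_s - rho_w = 2639 - 1025 = 1614
Numerator = 1614 * 9.81 * (0.000038)^2 = 0.000022863343
Denominator = 18 * 1025 * 1e-6 = 0.018450
w = 0.001239 m/s

0.001239


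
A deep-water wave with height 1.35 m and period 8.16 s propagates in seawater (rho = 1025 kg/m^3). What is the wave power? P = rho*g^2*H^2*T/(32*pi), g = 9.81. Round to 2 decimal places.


P = rho * g^2 * H^2 * T / (32 * pi)
P = 1025 * 9.81^2 * 1.35^2 * 8.16 / (32 * pi)
P = 1025 * 96.2361 * 1.8225 * 8.16 / 100.53096
P = 14592.16 W/m

14592.16


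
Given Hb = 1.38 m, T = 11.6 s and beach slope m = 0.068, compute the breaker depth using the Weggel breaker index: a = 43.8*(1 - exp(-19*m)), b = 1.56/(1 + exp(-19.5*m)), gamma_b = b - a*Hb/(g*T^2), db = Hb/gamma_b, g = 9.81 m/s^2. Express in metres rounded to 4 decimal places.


a = 43.8 * (1 - exp(-19 * m))
exp(-19 * 0.068) = exp(-1.2920) = 0.274721
a = 43.8 * (1 - 0.274721) = 31.767229
b = 1.56 / (1 + exp(-19.5 * m))
exp(-19.5 * 0.068) = exp(-1.3260) = 0.265537
b = 1.56 / (1 + 0.265537) = 1.232678
Hb / (g * T^2) = 1.38 / (9.81 * 11.6^2) = 1.38 / 1320.0336 = 0.00104543
gamma_b = b - a * Hb/(g*T^2) = 1.232678 - 31.767229 * 0.00104543 = 1.199468
db = Hb / gamma_b = 1.38 / 1.199468
db = 1.1505 m

1.1505


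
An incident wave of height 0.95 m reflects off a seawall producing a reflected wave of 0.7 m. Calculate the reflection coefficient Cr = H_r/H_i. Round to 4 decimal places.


Cr = H_r / H_i
Cr = 0.7 / 0.95
Cr = 0.7368

0.7368


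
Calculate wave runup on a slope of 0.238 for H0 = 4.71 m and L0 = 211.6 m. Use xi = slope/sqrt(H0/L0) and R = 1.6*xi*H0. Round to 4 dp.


xi = slope / sqrt(H0/L0)
H0/L0 = 4.71/211.6 = 0.022259
sqrt(0.022259) = 0.149194
xi = 0.238 / 0.149194 = 1.595234
R = 1.6 * xi * H0 = 1.6 * 1.595234 * 4.71
R = 12.0217 m

12.0217


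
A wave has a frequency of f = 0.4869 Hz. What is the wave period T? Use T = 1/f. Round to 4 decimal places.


T = 1 / f
T = 1 / 0.4869
T = 2.0538 s

2.0538


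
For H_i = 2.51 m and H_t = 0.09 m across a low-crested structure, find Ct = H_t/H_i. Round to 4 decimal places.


Ct = H_t / H_i
Ct = 0.09 / 2.51
Ct = 0.0359

0.0359


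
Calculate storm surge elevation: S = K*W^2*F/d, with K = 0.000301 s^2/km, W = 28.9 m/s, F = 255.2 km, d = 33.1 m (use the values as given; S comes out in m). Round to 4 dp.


S = K * W^2 * F / d
W^2 = 28.9^2 = 835.21
S = 0.000301 * 835.21 * 255.2 / 33.1
Numerator = 0.000301 * 835.21 * 255.2 = 64.156823
S = 64.156823 / 33.1 = 1.9383 m

1.9383


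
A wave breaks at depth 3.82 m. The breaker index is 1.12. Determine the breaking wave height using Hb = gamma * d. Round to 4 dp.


Hb = gamma * d
Hb = 1.12 * 3.82
Hb = 4.2784 m

4.2784


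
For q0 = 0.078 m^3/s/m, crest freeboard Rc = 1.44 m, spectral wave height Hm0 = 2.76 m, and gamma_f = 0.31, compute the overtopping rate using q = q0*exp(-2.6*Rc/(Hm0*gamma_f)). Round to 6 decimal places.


q = q0 * exp(-2.6 * Rc / (Hm0 * gamma_f))
Exponent = -2.6 * 1.44 / (2.76 * 0.31)
= -2.6 * 1.44 / 0.8556
= -4.375877
exp(-4.375877) = 0.012577
q = 0.078 * 0.012577
q = 0.000981 m^3/s/m

0.000981


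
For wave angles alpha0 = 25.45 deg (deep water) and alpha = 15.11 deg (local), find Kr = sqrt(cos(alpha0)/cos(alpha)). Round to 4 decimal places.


Kr = sqrt(cos(alpha0) / cos(alpha))
cos(25.45) = 0.902961
cos(15.11) = 0.965427
Kr = sqrt(0.902961 / 0.965427)
Kr = sqrt(0.935296)
Kr = 0.9671

0.9671
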